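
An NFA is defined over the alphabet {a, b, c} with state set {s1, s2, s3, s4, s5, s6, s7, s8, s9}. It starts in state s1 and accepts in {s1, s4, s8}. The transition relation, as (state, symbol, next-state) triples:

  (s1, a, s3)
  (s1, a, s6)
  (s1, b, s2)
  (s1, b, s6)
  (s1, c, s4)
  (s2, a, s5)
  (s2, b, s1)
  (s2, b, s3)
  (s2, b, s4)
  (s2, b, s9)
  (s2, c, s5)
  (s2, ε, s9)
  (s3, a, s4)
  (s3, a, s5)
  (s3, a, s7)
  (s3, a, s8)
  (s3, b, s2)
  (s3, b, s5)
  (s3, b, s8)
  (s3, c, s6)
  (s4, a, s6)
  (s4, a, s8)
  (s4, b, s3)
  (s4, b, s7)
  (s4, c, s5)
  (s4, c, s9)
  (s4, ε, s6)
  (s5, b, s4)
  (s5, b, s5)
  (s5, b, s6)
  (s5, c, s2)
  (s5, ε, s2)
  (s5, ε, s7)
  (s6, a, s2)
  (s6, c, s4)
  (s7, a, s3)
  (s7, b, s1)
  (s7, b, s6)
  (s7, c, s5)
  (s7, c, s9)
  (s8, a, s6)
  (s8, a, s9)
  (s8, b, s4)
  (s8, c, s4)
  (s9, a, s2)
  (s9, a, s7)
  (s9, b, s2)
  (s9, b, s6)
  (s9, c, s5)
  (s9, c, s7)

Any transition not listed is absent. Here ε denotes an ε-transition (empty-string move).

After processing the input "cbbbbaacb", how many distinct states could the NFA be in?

Start in {s1}.
Read 'c': s1→{s4}; union {s4}; ε-closure = {s4, s6}.
Read 'b': s4→{s3, s7}, s6→∅; now {s3, s7}.
Read 'b': s3→{s2, s5, s8}, s7→{s1, s6}; union {s1, s2, s5, s6, s8}; ε-closure = {s1, s2, s5, s6, s7, s8, s9}.
Read 'b': s1→{s2, s6}, s2→{s1, s3, s4, s9}, s5→{s4, s5, s6}, s6→∅, s7→{s1, s6}, s8→{s4}, s9→{s2, s6}; union {s1, s2, s3, s4, s5, s6, s9}; ε-closure = {s1, s2, s3, s4, s5, s6, s7, s9}.
Read 'b': s1→{s2, s6}, s2→{s1, s3, s4, s9}, s3→{s2, s5, s8}, s4→{s3, s7}, s5→{s4, s5, s6}, s6→∅, s7→{s1, s6}, s9→{s2, s6}; now {s1, s2, s3, s4, s5, s6, s7, s8, s9}.
Read 'a': s1→{s3, s6}, s2→{s5}, s3→{s4, s5, s7, s8}, s4→{s6, s8}, s5→∅, s6→{s2}, s7→{s3}, s8→{s6, s9}, s9→{s2, s7}; now {s2, s3, s4, s5, s6, s7, s8, s9}.
Read 'a': s2→{s5}, s3→{s4, s5, s7, s8}, s4→{s6, s8}, s5→∅, s6→{s2}, s7→{s3}, s8→{s6, s9}, s9→{s2, s7}; now {s2, s3, s4, s5, s6, s7, s8, s9}.
Read 'c': s2→{s5}, s3→{s6}, s4→{s5, s9}, s5→{s2}, s6→{s4}, s7→{s5, s9}, s8→{s4}, s9→{s5, s7}; now {s2, s4, s5, s6, s7, s9}.
Read 'b': s2→{s1, s3, s4, s9}, s4→{s3, s7}, s5→{s4, s5, s6}, s6→∅, s7→{s1, s6}, s9→{s2, s6}; now {s1, s2, s3, s4, s5, s6, s7, s9}.
That set has 8 states.

8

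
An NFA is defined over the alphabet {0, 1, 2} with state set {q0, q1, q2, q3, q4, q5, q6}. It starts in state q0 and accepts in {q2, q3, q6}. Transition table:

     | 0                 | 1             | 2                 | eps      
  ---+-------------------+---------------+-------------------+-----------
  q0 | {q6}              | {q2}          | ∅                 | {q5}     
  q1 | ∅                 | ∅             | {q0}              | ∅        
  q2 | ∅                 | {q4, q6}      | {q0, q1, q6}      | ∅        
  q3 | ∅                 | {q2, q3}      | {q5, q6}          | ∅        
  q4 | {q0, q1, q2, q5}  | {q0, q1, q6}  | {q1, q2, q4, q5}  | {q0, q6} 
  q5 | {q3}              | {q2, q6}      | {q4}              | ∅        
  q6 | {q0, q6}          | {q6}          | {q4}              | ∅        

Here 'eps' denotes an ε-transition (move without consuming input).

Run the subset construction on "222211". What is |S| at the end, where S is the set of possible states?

Start: ε-closure({q0}) = {q0, q5}.
Read '2': {q0, q5} → {q0, q4, q5, q6}.
Read '2': {q0, q4, q5, q6} → {q0, q1, q2, q4, q5, q6}.
Read '2': {q0, q1, q2, q4, q5, q6} → {q0, q1, q2, q4, q5, q6}.
Read '2': {q0, q1, q2, q4, q5, q6} → {q0, q1, q2, q4, q5, q6}.
Read '1': {q0, q1, q2, q4, q5, q6} → {q0, q1, q2, q4, q5, q6}.
Read '1': {q0, q1, q2, q4, q5, q6} → {q0, q1, q2, q4, q5, q6}.
That set has 6 states.

6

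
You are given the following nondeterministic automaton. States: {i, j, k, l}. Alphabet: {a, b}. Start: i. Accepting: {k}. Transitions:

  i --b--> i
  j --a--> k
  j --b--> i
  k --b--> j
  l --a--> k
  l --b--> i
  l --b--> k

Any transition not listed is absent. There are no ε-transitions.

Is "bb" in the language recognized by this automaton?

No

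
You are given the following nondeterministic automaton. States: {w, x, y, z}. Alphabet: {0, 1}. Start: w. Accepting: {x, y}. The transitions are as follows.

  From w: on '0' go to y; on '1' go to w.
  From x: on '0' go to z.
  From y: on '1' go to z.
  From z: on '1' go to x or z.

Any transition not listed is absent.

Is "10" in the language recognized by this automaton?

Start in {w}.
Read '1': w→{w}; now {w}.
Read '0': w→{y}; now {y}.
The final set {y} contains the accepting state y.

Yes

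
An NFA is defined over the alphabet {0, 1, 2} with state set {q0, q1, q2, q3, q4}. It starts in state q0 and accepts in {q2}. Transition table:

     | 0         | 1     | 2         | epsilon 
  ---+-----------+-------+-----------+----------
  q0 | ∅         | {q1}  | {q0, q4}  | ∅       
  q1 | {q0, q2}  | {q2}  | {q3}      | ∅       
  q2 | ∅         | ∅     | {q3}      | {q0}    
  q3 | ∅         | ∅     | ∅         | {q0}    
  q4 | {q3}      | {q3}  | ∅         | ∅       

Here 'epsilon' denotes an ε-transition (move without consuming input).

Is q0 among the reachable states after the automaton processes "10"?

Yes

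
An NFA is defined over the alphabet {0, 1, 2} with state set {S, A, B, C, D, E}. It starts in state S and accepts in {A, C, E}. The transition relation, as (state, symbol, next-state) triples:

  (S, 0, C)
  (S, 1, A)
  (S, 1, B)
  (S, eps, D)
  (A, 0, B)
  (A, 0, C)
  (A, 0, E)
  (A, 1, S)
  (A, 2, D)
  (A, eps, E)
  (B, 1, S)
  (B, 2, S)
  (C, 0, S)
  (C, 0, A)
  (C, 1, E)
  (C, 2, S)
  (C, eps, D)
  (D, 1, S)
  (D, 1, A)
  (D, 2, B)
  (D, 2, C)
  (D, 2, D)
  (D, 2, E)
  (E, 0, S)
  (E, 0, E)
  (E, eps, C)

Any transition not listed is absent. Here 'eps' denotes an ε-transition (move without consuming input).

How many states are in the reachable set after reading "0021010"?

6

Start: ε-closure({S}) = {S, D}.
Read '0': S→{C}, D→∅; union {C}; ε-closure = {C, D}.
Read '0': C→{S, A}, D→∅; union {S, A}; ε-closure = {S, A, C, D, E}.
Read '2': S→∅, A→{D}, C→{S}, D→{B, C, D, E}, E→∅; now {S, B, C, D, E}.
Read '1': S→{A, B}, B→{S}, C→{E}, D→{S, A}, E→∅; union {S, A, B, E}; ε-closure = {S, A, B, C, D, E}.
Read '0': S→{C}, A→{B, C, E}, B→∅, C→{S, A}, D→∅, E→{S, E}; union {S, A, B, C, E}; ε-closure = {S, A, B, C, D, E}.
Read '1': S→{A, B}, A→{S}, B→{S}, C→{E}, D→{S, A}, E→∅; union {S, A, B, E}; ε-closure = {S, A, B, C, D, E}.
Read '0': S→{C}, A→{B, C, E}, B→∅, C→{S, A}, D→∅, E→{S, E}; union {S, A, B, C, E}; ε-closure = {S, A, B, C, D, E}.
That set has 6 states.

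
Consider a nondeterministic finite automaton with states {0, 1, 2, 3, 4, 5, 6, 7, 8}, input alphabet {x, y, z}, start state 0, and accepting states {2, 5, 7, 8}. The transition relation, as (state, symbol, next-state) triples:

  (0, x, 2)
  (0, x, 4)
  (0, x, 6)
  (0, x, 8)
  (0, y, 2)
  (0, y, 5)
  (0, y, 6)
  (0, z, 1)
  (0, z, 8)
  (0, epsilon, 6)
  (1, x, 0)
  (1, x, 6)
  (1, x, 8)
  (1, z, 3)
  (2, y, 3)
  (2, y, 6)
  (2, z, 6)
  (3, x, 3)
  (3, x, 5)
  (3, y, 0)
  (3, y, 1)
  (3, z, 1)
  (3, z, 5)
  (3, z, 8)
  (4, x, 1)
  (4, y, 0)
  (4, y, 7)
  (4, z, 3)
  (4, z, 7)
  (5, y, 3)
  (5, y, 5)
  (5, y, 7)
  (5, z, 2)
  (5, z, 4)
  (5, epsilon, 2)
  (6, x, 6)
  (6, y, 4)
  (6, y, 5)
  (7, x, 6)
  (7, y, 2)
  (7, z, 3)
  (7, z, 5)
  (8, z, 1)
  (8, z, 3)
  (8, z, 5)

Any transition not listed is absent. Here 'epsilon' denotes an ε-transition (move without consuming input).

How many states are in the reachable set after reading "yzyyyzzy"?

8

Start: ε-closure({0}) = {0, 6}.
Read 'y': {0, 6} → {2, 4, 5, 6}.
Read 'z': {2, 4, 5, 6} → {2, 3, 4, 6, 7}.
Read 'y': {2, 3, 4, 6, 7} → {0, 1, 2, 3, 4, 5, 6, 7}.
Read 'y': {0, 1, 2, 3, 4, 5, 6, 7} → {0, 1, 2, 3, 4, 5, 6, 7}.
Read 'y': {0, 1, 2, 3, 4, 5, 6, 7} → {0, 1, 2, 3, 4, 5, 6, 7}.
Read 'z': {0, 1, 2, 3, 4, 5, 6, 7} → {1, 2, 3, 4, 5, 6, 7, 8}.
Read 'z': {1, 2, 3, 4, 5, 6, 7, 8} → {1, 2, 3, 4, 5, 6, 7, 8}.
Read 'y': {1, 2, 3, 4, 5, 6, 7, 8} → {0, 1, 2, 3, 4, 5, 6, 7}.
That set has 8 states.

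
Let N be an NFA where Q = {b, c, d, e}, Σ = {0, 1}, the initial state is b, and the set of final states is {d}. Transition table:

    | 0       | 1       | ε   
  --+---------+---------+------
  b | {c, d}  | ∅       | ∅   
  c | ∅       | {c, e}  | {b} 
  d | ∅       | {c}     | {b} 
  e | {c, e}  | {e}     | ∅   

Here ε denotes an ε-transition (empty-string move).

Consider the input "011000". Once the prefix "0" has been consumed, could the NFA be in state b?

Start in {b}.
Read '0': b→{c, d}; union {c, d}; ε-closure = {b, c, d}.
State b is in {b, c, d}.

Yes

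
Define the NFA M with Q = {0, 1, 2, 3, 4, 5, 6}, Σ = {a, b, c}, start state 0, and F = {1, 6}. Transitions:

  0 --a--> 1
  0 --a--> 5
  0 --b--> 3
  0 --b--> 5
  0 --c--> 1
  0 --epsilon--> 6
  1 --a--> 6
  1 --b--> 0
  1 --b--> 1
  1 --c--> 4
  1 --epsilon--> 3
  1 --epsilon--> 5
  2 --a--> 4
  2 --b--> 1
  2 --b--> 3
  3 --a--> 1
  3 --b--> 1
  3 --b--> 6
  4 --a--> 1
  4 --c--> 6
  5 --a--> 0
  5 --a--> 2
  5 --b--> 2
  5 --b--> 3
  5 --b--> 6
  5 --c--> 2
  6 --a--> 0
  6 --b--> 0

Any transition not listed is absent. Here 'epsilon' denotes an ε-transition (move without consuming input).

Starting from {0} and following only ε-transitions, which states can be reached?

{0, 6}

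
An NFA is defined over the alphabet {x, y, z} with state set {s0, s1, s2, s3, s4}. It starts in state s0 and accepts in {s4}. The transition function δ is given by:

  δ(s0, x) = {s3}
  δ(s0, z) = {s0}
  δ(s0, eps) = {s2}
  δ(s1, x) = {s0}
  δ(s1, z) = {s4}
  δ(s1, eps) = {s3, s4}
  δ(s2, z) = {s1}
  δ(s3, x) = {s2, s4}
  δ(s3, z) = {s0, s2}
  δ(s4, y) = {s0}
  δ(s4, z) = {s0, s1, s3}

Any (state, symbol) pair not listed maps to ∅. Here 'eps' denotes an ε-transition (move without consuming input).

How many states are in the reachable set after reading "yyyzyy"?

Start: ε-closure({s0}) = {s0, s2}.
Read 'y': s0→∅, s2→∅; now ∅.
The set is empty and remains empty for the remaining 5 symbols.
That set has 0 states.

0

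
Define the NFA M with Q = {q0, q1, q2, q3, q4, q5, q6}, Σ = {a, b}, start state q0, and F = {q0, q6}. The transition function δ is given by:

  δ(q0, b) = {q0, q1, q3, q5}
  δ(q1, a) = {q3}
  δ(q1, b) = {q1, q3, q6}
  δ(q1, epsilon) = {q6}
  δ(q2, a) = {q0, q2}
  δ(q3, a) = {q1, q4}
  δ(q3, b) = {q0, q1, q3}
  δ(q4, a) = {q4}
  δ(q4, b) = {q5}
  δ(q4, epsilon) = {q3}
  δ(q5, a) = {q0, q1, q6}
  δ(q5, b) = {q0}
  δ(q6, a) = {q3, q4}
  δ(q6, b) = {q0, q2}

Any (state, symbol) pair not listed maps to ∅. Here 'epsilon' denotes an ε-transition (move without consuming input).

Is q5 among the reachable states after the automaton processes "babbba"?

No

Start in {q0}.
Read 'b': {q0} → {q0, q1, q3, q5, q6}.
Read 'a': {q0, q1, q3, q5, q6} → {q0, q1, q3, q4, q6}.
Read 'b': {q0, q1, q3, q4, q6} → {q0, q1, q2, q3, q5, q6}.
Read 'b': {q0, q1, q2, q3, q5, q6} → {q0, q1, q2, q3, q5, q6}.
Read 'b': {q0, q1, q2, q3, q5, q6} → {q0, q1, q2, q3, q5, q6}.
Read 'a': {q0, q1, q2, q3, q5, q6} → {q0, q1, q2, q3, q4, q6}.
State q5 is not in {q0, q1, q2, q3, q4, q6}.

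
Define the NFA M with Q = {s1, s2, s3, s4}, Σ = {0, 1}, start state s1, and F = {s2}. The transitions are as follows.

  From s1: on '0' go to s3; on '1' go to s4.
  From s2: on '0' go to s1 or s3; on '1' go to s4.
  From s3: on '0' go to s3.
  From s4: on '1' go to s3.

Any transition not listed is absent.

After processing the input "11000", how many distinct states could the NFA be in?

Start in {s1}.
Read '1': {s1} → {s4}.
Read '1': {s4} → {s3}.
Read '0': {s3} → {s3}.
Read '0': {s3} → {s3}.
Read '0': {s3} → {s3}.
That set has 1 state.

1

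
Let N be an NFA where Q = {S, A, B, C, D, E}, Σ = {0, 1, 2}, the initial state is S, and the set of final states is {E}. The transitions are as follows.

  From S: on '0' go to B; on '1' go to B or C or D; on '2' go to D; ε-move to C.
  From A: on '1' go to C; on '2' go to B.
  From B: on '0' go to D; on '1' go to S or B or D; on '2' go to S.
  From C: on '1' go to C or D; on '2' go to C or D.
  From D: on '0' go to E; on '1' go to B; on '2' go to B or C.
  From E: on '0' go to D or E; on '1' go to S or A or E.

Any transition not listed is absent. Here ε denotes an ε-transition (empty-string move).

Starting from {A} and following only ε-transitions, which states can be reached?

{A}

Begin with {A}.
No ε-moves leave this set, so the closure equals the set itself.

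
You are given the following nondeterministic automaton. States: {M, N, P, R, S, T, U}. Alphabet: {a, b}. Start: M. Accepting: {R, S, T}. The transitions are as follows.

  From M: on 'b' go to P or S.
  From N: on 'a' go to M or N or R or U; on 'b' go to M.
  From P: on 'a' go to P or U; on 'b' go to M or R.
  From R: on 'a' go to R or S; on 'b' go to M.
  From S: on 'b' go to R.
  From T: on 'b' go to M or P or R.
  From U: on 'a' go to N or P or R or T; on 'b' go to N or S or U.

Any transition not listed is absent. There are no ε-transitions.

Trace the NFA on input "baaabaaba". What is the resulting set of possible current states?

{M, N, P, R, S, T, U}

Start in {M}.
Read 'b': M→{P, S}; now {P, S}.
Read 'a': P→{P, U}, S→∅; now {P, U}.
Read 'a': P→{P, U}, U→{N, P, R, T}; now {N, P, R, T, U}.
Read 'a': N→{M, N, R, U}, P→{P, U}, R→{R, S}, T→∅, U→{N, P, R, T}; now {M, N, P, R, S, T, U}.
Read 'b': M→{P, S}, N→{M}, P→{M, R}, R→{M}, S→{R}, T→{M, P, R}, U→{N, S, U}; now {M, N, P, R, S, U}.
Read 'a': M→∅, N→{M, N, R, U}, P→{P, U}, R→{R, S}, S→∅, U→{N, P, R, T}; now {M, N, P, R, S, T, U}.
Read 'a': M→∅, N→{M, N, R, U}, P→{P, U}, R→{R, S}, S→∅, T→∅, U→{N, P, R, T}; now {M, N, P, R, S, T, U}.
Read 'b': M→{P, S}, N→{M}, P→{M, R}, R→{M}, S→{R}, T→{M, P, R}, U→{N, S, U}; now {M, N, P, R, S, U}.
Read 'a': M→∅, N→{M, N, R, U}, P→{P, U}, R→{R, S}, S→∅, U→{N, P, R, T}; now {M, N, P, R, S, T, U}.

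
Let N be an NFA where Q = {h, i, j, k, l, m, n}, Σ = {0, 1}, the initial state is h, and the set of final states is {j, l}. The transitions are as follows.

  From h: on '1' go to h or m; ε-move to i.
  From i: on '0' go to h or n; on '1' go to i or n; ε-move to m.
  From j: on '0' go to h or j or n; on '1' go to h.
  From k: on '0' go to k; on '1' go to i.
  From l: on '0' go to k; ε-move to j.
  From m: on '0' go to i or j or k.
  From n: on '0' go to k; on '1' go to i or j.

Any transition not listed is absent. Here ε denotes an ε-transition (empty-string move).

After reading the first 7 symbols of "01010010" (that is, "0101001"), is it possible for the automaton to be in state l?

Start: ε-closure({h}) = {h, i, m}.
Read '0': h→∅, i→{h, n}, m→{i, j, k}; union {h, i, j, k, n}; ε-closure = {h, i, j, k, m, n}.
Read '1': h→{h, m}, i→{i, n}, j→{h}, k→{i}, m→∅, n→{i, j}; now {h, i, j, m, n}.
Read '0': h→∅, i→{h, n}, j→{h, j, n}, m→{i, j, k}, n→{k}; union {h, i, j, k, n}; ε-closure = {h, i, j, k, m, n}.
Read '1': h→{h, m}, i→{i, n}, j→{h}, k→{i}, m→∅, n→{i, j}; now {h, i, j, m, n}.
Read '0': h→∅, i→{h, n}, j→{h, j, n}, m→{i, j, k}, n→{k}; union {h, i, j, k, n}; ε-closure = {h, i, j, k, m, n}.
Read '0': h→∅, i→{h, n}, j→{h, j, n}, k→{k}, m→{i, j, k}, n→{k}; union {h, i, j, k, n}; ε-closure = {h, i, j, k, m, n}.
Read '1': h→{h, m}, i→{i, n}, j→{h}, k→{i}, m→∅, n→{i, j}; now {h, i, j, m, n}.
State l is not in {h, i, j, m, n}.

No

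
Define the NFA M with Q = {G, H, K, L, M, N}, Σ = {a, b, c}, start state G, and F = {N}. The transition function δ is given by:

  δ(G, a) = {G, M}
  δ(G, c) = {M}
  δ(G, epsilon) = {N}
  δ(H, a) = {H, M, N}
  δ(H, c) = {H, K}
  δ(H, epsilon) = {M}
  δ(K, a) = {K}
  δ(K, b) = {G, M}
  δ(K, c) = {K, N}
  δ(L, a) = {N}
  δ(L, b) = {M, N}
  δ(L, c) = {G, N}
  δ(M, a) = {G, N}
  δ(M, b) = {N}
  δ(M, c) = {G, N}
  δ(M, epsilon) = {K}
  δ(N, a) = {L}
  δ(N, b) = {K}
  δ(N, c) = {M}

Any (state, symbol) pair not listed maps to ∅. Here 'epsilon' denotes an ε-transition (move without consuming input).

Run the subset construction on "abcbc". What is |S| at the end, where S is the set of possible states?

Start: ε-closure({G}) = {G, N}.
Read 'a': G→{G, M}, N→{L}; union {G, L, M}; ε-closure = {G, K, L, M, N}.
Read 'b': G→∅, K→{G, M}, L→{M, N}, M→{N}, N→{K}; now {G, K, M, N}.
Read 'c': G→{M}, K→{K, N}, M→{G, N}, N→{M}; now {G, K, M, N}.
Read 'b': G→∅, K→{G, M}, M→{N}, N→{K}; now {G, K, M, N}.
Read 'c': G→{M}, K→{K, N}, M→{G, N}, N→{M}; now {G, K, M, N}.
That set has 4 states.

4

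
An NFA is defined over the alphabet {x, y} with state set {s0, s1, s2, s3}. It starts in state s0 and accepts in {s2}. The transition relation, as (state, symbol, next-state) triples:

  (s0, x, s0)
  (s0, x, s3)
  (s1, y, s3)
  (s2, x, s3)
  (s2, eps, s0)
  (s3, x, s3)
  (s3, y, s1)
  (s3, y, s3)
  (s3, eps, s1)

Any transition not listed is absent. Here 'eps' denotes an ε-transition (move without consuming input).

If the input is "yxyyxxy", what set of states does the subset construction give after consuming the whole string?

∅

Start in {s0}.
Read 'y': {s0} → ∅.
The set is empty and remains empty for the remaining 6 symbols.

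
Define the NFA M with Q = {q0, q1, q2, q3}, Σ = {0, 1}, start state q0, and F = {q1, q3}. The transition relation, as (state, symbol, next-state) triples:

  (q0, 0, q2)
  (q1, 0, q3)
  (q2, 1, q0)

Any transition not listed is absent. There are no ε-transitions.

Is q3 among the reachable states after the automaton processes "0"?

No

Start in {q0}.
Read '0': {q0} → {q2}.
State q3 is not in {q2}.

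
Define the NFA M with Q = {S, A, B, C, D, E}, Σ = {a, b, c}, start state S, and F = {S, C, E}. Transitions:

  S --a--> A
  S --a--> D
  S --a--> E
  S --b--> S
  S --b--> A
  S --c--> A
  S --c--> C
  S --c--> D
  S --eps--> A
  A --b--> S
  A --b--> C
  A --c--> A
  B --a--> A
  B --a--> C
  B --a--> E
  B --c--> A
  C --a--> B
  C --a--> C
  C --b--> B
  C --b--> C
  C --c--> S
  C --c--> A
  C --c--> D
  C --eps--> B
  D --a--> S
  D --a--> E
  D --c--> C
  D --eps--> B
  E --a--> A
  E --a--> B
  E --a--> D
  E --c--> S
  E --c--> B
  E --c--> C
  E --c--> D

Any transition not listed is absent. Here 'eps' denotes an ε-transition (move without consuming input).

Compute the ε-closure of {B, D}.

{B, D}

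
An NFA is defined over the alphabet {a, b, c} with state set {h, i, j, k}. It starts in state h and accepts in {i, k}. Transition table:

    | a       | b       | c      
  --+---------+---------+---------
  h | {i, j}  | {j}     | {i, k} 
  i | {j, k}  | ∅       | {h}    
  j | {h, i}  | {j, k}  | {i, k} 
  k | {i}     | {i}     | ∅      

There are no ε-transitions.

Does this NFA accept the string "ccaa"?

Yes

Start in {h}.
Read 'c': {h} → {i, k}.
Read 'c': {i, k} → {h}.
Read 'a': {h} → {i, j}.
Read 'a': {i, j} → {h, i, j, k}.
The final set {h, i, j, k} contains the accepting states i, k.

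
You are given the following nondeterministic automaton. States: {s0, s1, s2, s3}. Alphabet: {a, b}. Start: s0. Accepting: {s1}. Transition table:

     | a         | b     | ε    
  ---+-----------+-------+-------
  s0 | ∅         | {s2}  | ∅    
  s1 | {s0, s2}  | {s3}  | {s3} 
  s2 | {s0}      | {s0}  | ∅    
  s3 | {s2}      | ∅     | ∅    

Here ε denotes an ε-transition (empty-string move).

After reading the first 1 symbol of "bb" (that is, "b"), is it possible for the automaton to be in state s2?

Yes

Start in {s0}.
Read 'b': {s0} → {s2}.
State s2 is in {s2}.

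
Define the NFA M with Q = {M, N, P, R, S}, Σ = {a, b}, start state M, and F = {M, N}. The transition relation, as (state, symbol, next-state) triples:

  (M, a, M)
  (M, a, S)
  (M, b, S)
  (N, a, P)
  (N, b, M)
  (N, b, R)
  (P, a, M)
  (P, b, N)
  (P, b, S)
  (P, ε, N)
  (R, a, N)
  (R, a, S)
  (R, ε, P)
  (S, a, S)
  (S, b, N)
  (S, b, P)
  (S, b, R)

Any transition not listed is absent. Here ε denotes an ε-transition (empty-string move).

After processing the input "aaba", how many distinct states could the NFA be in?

4

Start in {M}.
Read 'a': {M} → {M, S}.
Read 'a': {M, S} → {M, S}.
Read 'b': {M, S} → {N, P, R, S}.
Read 'a': {N, P, R, S} → {M, N, P, S}.
That set has 4 states.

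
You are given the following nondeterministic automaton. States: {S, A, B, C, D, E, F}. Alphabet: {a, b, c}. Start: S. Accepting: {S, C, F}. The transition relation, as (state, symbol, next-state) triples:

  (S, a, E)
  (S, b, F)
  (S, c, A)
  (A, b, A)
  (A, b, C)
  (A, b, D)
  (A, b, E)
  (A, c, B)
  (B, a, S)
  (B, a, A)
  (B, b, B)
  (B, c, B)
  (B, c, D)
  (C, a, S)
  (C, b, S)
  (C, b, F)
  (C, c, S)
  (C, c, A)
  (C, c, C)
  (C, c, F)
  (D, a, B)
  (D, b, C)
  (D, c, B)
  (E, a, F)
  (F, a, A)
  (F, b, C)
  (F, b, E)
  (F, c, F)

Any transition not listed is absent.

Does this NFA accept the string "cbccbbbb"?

Start in {S}.
Read 'c': S→{A}; now {A}.
Read 'b': A→{A, C, D, E}; now {A, C, D, E}.
Read 'c': A→{B}, C→{S, A, C, F}, D→{B}, E→∅; now {S, A, B, C, F}.
Read 'c': S→{A}, A→{B}, B→{B, D}, C→{S, A, C, F}, F→{F}; now {S, A, B, C, D, F}.
Read 'b': S→{F}, A→{A, C, D, E}, B→{B}, C→{S, F}, D→{C}, F→{C, E}; now {S, A, B, C, D, E, F}.
Read 'b': S→{F}, A→{A, C, D, E}, B→{B}, C→{S, F}, D→{C}, E→∅, F→{C, E}; now {S, A, B, C, D, E, F}.
Read 'b': S→{F}, A→{A, C, D, E}, B→{B}, C→{S, F}, D→{C}, E→∅, F→{C, E}; now {S, A, B, C, D, E, F}.
Read 'b': S→{F}, A→{A, C, D, E}, B→{B}, C→{S, F}, D→{C}, E→∅, F→{C, E}; now {S, A, B, C, D, E, F}.
The final set {S, A, B, C, D, E, F} contains the accepting states S, C, F.

Yes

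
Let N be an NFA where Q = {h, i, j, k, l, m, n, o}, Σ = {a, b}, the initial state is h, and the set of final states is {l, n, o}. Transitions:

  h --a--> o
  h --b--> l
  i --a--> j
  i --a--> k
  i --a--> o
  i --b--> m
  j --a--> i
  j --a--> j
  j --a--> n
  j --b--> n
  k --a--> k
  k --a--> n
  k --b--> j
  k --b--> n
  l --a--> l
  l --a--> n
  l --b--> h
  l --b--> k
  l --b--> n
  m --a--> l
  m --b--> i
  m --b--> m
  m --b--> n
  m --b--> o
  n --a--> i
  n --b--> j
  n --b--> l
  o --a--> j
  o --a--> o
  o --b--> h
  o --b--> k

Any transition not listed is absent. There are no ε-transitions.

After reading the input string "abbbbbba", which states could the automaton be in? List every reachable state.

{i, j, k, l, n, o}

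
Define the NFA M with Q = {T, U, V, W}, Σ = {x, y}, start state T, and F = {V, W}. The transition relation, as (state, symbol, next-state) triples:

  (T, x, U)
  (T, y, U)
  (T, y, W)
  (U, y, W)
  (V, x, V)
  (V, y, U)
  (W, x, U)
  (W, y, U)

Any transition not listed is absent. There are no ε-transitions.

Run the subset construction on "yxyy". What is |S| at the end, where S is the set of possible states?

Start in {T}.
Read 'y': {T} → {U, W}.
Read 'x': {U, W} → {U}.
Read 'y': {U} → {W}.
Read 'y': {W} → {U}.
That set has 1 state.

1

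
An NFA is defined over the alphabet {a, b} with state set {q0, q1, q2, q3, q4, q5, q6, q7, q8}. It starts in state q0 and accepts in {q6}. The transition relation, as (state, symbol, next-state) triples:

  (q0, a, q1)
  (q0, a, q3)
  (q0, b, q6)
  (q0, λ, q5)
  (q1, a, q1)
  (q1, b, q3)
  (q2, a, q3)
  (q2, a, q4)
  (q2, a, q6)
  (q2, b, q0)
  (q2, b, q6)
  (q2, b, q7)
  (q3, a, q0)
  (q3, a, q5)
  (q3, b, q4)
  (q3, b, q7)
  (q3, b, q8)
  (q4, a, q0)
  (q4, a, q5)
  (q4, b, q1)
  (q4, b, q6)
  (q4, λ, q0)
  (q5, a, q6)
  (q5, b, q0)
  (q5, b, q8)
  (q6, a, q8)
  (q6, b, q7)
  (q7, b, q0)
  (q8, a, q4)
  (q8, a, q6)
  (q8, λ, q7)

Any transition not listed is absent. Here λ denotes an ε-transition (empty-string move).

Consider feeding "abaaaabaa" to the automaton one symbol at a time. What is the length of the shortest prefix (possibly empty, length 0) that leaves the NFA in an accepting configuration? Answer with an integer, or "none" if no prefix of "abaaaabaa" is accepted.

1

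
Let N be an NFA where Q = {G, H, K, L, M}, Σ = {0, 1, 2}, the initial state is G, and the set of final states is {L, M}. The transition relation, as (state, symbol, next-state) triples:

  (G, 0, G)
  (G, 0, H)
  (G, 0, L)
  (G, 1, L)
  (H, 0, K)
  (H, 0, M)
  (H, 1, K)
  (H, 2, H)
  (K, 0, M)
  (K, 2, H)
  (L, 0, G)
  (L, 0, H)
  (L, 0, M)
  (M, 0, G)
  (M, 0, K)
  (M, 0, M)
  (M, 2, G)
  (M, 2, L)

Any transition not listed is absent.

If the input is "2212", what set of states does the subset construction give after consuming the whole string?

∅

Start in {G}.
Read '2': G→∅; now ∅.
The set is empty and remains empty for the remaining 3 symbols.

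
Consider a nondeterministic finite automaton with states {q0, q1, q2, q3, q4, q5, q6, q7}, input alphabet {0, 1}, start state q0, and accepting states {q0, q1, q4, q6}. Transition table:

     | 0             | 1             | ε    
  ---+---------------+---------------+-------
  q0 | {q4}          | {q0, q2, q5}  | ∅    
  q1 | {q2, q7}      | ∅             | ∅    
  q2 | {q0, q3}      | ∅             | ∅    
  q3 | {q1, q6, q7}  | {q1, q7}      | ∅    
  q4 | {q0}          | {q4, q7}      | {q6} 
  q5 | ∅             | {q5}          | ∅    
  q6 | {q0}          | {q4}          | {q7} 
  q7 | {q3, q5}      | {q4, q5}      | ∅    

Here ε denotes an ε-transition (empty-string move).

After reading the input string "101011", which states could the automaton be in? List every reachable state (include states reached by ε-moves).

{q0, q2, q4, q5, q6, q7}

Start in {q0}.
Read '1': q0→{q0, q2, q5}; now {q0, q2, q5}.
Read '0': q0→{q4}, q2→{q0, q3}, q5→∅; union {q0, q3, q4}; ε-closure = {q0, q3, q4, q6, q7}.
Read '1': q0→{q0, q2, q5}, q3→{q1, q7}, q4→{q4, q7}, q6→{q4}, q7→{q4, q5}; union {q0, q1, q2, q4, q5, q7}; ε-closure = {q0, q1, q2, q4, q5, q6, q7}.
Read '0': q0→{q4}, q1→{q2, q7}, q2→{q0, q3}, q4→{q0}, q5→∅, q6→{q0}, q7→{q3, q5}; union {q0, q2, q3, q4, q5, q7}; ε-closure = {q0, q2, q3, q4, q5, q6, q7}.
Read '1': q0→{q0, q2, q5}, q2→∅, q3→{q1, q7}, q4→{q4, q7}, q5→{q5}, q6→{q4}, q7→{q4, q5}; union {q0, q1, q2, q4, q5, q7}; ε-closure = {q0, q1, q2, q4, q5, q6, q7}.
Read '1': q0→{q0, q2, q5}, q1→∅, q2→∅, q4→{q4, q7}, q5→{q5}, q6→{q4}, q7→{q4, q5}; union {q0, q2, q4, q5, q7}; ε-closure = {q0, q2, q4, q5, q6, q7}.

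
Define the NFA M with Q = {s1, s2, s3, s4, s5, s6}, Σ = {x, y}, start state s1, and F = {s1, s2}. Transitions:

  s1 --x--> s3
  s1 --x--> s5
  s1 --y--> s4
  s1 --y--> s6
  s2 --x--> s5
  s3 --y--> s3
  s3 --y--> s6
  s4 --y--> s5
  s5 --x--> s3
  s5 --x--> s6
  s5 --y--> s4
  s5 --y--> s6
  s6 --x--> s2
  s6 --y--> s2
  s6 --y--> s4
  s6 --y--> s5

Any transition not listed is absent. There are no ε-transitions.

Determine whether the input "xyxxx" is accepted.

No

Start in {s1}.
Read 'x': s1→{s3, s5}; now {s3, s5}.
Read 'y': s3→{s3, s6}, s5→{s4, s6}; now {s3, s4, s6}.
Read 'x': s3→∅, s4→∅, s6→{s2}; now {s2}.
Read 'x': s2→{s5}; now {s5}.
Read 'x': s5→{s3, s6}; now {s3, s6}.
The final set {s3, s6} contains no accepting state.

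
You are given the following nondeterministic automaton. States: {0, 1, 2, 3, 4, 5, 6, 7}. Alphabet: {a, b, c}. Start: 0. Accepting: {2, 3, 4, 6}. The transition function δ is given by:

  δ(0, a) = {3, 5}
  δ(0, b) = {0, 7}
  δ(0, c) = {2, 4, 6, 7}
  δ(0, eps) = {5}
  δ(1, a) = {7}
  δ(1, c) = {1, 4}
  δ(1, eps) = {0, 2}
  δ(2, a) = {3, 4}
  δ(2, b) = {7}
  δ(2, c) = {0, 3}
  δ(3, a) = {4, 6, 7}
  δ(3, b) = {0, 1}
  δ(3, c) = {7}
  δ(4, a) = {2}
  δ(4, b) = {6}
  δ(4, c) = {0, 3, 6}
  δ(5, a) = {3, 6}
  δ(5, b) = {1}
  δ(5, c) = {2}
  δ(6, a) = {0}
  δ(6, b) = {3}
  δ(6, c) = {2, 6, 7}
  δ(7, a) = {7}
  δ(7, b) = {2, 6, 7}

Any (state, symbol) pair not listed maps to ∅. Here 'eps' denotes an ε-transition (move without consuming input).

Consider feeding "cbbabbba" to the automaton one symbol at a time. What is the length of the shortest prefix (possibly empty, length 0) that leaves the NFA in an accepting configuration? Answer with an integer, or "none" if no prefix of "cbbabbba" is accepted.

Start: ε-closure({0}) = {0, 5}.
Read 'c': 0→{2, 4, 6, 7}, 5→{2}; now {2, 4, 6, 7}.
None of the earlier sets intersect F, but {2, 4, 6, 7} does.

1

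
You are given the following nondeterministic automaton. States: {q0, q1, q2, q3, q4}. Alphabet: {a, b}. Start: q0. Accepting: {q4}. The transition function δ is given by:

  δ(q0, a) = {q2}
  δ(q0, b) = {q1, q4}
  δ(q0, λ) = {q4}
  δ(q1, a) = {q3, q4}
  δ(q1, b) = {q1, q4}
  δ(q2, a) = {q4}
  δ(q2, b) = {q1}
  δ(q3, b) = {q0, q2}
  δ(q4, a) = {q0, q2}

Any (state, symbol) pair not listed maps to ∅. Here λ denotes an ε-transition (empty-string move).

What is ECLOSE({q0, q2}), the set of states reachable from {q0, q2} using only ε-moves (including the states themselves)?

Begin with {q0, q2}.
ε-move q0 → q4; add q4.

{q0, q2, q4}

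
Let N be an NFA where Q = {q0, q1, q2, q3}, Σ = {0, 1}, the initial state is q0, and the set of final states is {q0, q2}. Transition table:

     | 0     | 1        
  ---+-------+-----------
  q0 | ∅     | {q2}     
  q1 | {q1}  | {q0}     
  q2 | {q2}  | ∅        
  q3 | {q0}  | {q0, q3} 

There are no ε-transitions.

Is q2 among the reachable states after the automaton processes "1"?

Start in {q0}.
Read '1': q0→{q2}; now {q2}.
State q2 is in {q2}.

Yes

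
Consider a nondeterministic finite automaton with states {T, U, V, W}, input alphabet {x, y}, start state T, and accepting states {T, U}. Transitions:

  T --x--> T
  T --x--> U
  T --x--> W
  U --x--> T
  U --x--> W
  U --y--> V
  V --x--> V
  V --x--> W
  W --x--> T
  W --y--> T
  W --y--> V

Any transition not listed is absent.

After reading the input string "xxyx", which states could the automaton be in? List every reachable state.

{T, U, V, W}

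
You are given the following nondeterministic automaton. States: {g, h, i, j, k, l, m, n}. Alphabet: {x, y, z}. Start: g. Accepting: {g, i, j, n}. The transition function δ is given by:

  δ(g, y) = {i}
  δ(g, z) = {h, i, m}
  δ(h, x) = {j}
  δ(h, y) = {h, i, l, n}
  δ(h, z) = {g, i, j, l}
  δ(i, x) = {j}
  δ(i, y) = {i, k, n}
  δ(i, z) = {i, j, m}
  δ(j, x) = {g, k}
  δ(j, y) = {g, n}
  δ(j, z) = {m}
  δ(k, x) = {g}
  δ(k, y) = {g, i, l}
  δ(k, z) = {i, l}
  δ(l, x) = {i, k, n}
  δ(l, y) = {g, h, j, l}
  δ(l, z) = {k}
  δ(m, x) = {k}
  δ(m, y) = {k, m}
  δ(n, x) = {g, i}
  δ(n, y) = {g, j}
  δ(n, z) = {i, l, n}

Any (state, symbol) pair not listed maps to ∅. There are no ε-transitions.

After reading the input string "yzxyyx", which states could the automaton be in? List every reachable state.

{g, i, j, k, n}

Start in {g}.
Read 'y': {g} → {i}.
Read 'z': {i} → {i, j, m}.
Read 'x': {i, j, m} → {g, j, k}.
Read 'y': {g, j, k} → {g, i, l, n}.
Read 'y': {g, i, l, n} → {g, h, i, j, k, l, n}.
Read 'x': {g, h, i, j, k, l, n} → {g, i, j, k, n}.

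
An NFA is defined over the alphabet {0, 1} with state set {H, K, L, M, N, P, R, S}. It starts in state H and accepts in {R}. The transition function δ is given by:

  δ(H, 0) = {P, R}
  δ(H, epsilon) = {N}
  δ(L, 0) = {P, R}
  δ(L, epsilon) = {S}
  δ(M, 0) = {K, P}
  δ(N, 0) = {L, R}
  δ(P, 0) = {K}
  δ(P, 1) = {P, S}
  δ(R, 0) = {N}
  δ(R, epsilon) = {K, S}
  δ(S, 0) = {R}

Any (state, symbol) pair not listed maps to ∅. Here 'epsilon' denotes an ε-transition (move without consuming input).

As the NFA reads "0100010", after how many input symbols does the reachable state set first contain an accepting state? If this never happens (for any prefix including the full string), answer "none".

1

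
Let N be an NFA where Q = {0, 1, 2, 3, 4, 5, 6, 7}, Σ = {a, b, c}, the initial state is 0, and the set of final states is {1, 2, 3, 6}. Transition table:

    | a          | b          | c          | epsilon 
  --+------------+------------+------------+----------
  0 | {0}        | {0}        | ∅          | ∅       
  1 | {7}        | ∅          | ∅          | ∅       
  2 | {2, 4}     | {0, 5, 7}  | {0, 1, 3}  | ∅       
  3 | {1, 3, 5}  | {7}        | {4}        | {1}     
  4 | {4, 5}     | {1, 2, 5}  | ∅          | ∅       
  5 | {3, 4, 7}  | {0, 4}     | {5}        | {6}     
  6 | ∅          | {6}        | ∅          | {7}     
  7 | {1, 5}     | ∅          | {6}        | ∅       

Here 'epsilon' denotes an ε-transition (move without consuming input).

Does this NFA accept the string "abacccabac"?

Start in {0}.
Read 'a': {0} → {0}.
Read 'b': {0} → {0}.
Read 'a': {0} → {0}.
Read 'c': {0} → ∅.
The set is empty and remains empty for the remaining 6 symbols.
The final set ∅ contains no accepting state.

No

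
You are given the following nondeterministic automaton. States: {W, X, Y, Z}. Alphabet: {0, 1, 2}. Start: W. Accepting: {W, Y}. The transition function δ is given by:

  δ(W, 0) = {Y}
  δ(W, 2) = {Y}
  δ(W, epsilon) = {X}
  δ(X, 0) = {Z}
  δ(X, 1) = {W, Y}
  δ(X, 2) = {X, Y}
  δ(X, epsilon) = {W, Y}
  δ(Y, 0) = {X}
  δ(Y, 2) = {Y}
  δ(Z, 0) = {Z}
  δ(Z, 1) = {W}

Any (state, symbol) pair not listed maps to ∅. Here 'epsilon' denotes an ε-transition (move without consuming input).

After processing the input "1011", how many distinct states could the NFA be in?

Start: ε-closure({W}) = {W, X, Y}.
Read '1': W→∅, X→{W, Y}, Y→∅; union {W, Y}; ε-closure = {W, X, Y}.
Read '0': W→{Y}, X→{Z}, Y→{X}; union {X, Y, Z}; ε-closure = {W, X, Y, Z}.
Read '1': W→∅, X→{W, Y}, Y→∅, Z→{W}; union {W, Y}; ε-closure = {W, X, Y}.
Read '1': W→∅, X→{W, Y}, Y→∅; union {W, Y}; ε-closure = {W, X, Y}.
That set has 3 states.

3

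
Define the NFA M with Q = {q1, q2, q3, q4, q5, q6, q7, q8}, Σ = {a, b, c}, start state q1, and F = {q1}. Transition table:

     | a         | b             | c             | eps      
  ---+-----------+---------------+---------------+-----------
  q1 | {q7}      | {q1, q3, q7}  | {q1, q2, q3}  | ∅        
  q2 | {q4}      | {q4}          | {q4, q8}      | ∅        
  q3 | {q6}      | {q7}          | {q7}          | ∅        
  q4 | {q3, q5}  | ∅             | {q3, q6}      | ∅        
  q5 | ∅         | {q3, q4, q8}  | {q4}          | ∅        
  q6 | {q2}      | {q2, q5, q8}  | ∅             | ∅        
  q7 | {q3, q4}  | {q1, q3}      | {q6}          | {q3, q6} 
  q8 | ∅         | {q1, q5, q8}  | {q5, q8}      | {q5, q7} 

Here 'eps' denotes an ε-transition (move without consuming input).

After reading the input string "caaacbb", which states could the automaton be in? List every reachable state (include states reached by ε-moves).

{q1, q2, q3, q4, q5, q6, q7, q8}

Start in {q1}.
Read 'c': q1→{q1, q2, q3}; now {q1, q2, q3}.
Read 'a': q1→{q7}, q2→{q4}, q3→{q6}; union {q4, q6, q7}; ε-closure = {q3, q4, q6, q7}.
Read 'a': q3→{q6}, q4→{q3, q5}, q6→{q2}, q7→{q3, q4}; now {q2, q3, q4, q5, q6}.
Read 'a': q2→{q4}, q3→{q6}, q4→{q3, q5}, q5→∅, q6→{q2}; now {q2, q3, q4, q5, q6}.
Read 'c': q2→{q4, q8}, q3→{q7}, q4→{q3, q6}, q5→{q4}, q6→∅; union {q3, q4, q6, q7, q8}; ε-closure = {q3, q4, q5, q6, q7, q8}.
Read 'b': q3→{q7}, q4→∅, q5→{q3, q4, q8}, q6→{q2, q5, q8}, q7→{q1, q3}, q8→{q1, q5, q8}; union {q1, q2, q3, q4, q5, q7, q8}; ε-closure = {q1, q2, q3, q4, q5, q6, q7, q8}.
Read 'b': q1→{q1, q3, q7}, q2→{q4}, q3→{q7}, q4→∅, q5→{q3, q4, q8}, q6→{q2, q5, q8}, q7→{q1, q3}, q8→{q1, q5, q8}; union {q1, q2, q3, q4, q5, q7, q8}; ε-closure = {q1, q2, q3, q4, q5, q6, q7, q8}.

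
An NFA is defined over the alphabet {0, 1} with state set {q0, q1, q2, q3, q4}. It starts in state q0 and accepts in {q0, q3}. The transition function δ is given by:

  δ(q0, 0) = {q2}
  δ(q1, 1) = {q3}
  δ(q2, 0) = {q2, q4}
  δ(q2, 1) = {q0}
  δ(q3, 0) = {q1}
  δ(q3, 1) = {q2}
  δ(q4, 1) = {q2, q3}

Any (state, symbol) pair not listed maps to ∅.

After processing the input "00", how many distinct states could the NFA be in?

2

Start in {q0}.
Read '0': q0→{q2}; now {q2}.
Read '0': q2→{q2, q4}; now {q2, q4}.
That set has 2 states.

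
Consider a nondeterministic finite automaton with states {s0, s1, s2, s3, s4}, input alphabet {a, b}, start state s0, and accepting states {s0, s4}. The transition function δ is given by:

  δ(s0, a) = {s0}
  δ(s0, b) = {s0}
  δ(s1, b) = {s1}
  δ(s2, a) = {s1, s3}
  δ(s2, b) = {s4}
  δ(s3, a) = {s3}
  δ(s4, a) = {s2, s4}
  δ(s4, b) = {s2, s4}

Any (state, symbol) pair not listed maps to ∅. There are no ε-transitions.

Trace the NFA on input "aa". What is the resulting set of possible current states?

{s0}

Start in {s0}.
Read 'a': {s0} → {s0}.
Read 'a': {s0} → {s0}.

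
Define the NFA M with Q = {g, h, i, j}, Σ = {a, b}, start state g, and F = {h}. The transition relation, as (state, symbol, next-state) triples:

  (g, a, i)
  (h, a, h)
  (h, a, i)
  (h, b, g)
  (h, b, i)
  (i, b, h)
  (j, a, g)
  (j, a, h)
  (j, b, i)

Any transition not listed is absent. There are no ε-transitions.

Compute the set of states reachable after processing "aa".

Start in {g}.
Read 'a': g→{i}; now {i}.
Read 'a': i→∅; now ∅.

∅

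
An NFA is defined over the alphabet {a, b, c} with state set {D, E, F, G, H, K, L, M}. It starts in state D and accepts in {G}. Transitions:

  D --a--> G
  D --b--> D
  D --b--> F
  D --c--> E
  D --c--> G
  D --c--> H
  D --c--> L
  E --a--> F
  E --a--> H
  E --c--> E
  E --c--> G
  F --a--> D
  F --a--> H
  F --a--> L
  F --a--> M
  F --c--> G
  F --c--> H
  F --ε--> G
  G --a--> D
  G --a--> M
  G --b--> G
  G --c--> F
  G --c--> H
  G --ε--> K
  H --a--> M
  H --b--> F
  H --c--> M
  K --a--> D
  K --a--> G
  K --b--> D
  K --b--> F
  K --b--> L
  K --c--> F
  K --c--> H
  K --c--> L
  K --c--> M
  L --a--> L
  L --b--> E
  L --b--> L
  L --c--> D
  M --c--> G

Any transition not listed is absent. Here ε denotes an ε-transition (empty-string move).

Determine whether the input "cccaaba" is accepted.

Start in {D}.
Read 'c': D→{E, G, H, L}; union {E, G, H, L}; ε-closure = {E, G, H, K, L}.
Read 'c': E→{E, G}, G→{F, H}, H→{M}, K→{F, H, L, M}, L→{D}; union {D, E, F, G, H, L, M}; ε-closure = {D, E, F, G, H, K, L, M}.
Read 'c': D→{E, G, H, L}, E→{E, G}, F→{G, H}, G→{F, H}, H→{M}, K→{F, H, L, M}, L→{D}, M→{G}; union {D, E, F, G, H, L, M}; ε-closure = {D, E, F, G, H, K, L, M}.
Read 'a': D→{G}, E→{F, H}, F→{D, H, L, M}, G→{D, M}, H→{M}, K→{D, G}, L→{L}, M→∅; union {D, F, G, H, L, M}; ε-closure = {D, F, G, H, K, L, M}.
Read 'a': D→{G}, F→{D, H, L, M}, G→{D, M}, H→{M}, K→{D, G}, L→{L}, M→∅; union {D, G, H, L, M}; ε-closure = {D, G, H, K, L, M}.
Read 'b': D→{D, F}, G→{G}, H→{F}, K→{D, F, L}, L→{E, L}, M→∅; union {D, E, F, G, L}; ε-closure = {D, E, F, G, K, L}.
Read 'a': D→{G}, E→{F, H}, F→{D, H, L, M}, G→{D, M}, K→{D, G}, L→{L}; union {D, F, G, H, L, M}; ε-closure = {D, F, G, H, K, L, M}.
The final set {D, F, G, H, K, L, M} contains the accepting state G.

Yes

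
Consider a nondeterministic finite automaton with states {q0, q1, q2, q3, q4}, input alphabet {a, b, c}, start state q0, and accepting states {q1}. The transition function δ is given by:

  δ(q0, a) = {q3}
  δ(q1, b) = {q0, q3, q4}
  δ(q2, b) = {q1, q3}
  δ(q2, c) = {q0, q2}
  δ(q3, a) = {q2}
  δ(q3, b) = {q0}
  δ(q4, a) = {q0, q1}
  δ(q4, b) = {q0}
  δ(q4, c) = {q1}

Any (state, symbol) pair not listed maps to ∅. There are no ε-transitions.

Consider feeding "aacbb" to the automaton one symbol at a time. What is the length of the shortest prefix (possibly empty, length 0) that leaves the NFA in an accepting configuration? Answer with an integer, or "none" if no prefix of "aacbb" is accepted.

Start in {q0}.
Read 'a': q0→{q3}; now {q3}.
Read 'a': q3→{q2}; now {q2}.
Read 'c': q2→{q0, q2}; now {q0, q2}.
Read 'b': q0→∅, q2→{q1, q3}; now {q1, q3}.
None of the earlier sets intersect F, but {q1, q3} does.

4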